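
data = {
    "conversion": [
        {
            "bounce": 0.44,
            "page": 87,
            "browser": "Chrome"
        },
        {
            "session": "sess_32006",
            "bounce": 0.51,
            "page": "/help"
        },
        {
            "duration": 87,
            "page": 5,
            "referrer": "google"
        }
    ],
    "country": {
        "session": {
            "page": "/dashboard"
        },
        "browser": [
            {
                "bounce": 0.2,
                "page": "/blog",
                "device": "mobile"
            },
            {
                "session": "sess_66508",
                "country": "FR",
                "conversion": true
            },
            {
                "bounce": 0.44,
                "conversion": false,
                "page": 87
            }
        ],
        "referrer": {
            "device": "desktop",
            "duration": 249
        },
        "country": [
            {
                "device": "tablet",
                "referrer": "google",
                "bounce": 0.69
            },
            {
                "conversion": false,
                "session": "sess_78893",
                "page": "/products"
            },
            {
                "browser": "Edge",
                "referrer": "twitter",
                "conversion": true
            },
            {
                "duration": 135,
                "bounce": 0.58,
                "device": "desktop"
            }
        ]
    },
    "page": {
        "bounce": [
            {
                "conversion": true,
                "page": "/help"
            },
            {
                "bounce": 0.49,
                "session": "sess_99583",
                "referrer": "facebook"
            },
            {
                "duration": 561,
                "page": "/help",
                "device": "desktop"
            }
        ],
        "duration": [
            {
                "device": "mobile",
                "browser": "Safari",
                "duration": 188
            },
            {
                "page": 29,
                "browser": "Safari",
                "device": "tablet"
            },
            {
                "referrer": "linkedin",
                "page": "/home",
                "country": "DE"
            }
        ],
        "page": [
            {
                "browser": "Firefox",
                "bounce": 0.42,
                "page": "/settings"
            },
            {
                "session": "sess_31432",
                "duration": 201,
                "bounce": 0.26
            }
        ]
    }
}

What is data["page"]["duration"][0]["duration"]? 188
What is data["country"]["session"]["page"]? "/dashboard"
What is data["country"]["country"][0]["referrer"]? "google"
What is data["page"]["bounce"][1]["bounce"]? 0.49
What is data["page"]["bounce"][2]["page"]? "/help"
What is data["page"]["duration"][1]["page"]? 29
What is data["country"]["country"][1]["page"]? "/products"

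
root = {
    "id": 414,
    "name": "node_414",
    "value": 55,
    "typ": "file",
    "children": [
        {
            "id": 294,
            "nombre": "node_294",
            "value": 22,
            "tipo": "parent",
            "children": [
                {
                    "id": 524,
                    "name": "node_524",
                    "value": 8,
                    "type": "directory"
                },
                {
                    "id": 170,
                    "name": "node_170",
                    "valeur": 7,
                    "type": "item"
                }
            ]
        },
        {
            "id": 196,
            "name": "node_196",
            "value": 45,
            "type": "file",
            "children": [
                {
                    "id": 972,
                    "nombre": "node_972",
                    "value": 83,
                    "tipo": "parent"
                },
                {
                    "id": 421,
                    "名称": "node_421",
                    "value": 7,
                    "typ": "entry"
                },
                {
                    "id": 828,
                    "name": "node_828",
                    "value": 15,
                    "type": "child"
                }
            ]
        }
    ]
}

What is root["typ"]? "file"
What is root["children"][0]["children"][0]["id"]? 524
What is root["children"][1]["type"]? "file"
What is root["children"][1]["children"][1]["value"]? 7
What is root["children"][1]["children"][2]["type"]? "child"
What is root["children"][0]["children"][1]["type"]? "item"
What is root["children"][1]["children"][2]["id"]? 828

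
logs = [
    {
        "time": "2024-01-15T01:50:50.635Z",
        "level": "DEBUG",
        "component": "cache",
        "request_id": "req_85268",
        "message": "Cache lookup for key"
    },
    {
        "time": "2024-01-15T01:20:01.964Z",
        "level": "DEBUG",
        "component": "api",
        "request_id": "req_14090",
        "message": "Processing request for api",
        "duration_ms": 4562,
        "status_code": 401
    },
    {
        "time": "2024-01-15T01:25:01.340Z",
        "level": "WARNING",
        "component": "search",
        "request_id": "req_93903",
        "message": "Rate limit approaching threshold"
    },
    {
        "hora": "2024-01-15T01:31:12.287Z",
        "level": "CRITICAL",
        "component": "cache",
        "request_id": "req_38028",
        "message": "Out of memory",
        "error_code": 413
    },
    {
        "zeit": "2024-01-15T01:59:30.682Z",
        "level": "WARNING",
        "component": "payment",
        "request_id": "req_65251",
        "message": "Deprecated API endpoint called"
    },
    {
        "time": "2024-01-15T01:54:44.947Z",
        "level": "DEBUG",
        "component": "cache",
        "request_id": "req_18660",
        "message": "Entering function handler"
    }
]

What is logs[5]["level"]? "DEBUG"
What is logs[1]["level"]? "DEBUG"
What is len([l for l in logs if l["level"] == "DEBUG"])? 3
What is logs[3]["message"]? "Out of memory"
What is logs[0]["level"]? "DEBUG"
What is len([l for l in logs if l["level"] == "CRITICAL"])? 1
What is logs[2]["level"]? "WARNING"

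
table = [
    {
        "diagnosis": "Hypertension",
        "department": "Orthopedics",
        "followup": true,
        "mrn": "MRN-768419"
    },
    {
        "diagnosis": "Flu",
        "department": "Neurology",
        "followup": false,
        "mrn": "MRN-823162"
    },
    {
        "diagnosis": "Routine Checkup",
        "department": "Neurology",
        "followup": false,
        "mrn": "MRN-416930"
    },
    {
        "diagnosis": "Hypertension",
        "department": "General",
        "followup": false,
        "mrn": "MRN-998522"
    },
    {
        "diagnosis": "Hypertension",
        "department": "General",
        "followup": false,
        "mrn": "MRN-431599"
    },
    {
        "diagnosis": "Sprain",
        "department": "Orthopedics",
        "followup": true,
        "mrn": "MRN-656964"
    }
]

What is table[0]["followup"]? True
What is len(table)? 6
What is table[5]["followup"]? True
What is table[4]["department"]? "General"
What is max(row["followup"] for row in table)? True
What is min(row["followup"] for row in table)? False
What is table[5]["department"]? "Orthopedics"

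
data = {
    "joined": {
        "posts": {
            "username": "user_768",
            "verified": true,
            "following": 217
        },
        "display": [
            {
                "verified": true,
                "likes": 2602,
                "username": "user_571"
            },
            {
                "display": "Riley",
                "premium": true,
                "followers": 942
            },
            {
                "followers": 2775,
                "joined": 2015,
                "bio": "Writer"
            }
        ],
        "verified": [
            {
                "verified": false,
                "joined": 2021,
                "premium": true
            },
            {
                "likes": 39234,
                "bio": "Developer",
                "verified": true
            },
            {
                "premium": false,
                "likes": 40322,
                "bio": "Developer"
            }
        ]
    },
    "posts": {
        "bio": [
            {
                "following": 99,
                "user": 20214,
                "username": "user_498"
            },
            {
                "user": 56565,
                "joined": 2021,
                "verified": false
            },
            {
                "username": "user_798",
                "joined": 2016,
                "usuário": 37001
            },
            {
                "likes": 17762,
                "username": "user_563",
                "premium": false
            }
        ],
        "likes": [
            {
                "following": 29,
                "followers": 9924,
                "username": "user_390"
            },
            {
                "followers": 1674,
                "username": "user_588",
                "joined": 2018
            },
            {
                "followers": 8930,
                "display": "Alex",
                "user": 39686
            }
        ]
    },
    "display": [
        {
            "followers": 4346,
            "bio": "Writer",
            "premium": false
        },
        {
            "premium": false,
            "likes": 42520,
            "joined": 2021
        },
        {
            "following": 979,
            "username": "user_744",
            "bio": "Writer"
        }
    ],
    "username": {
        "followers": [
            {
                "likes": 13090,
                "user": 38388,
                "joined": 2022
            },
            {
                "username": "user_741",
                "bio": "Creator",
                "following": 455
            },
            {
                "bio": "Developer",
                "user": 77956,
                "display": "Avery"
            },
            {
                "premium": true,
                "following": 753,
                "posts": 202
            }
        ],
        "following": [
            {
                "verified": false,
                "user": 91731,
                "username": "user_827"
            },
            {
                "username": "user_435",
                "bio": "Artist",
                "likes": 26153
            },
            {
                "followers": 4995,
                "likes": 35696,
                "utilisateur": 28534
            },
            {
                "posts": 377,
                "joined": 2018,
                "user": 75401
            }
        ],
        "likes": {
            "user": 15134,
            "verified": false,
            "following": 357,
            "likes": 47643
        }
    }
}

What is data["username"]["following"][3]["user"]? 75401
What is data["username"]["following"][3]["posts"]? 377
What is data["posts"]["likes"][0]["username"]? "user_390"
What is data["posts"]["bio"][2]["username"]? "user_798"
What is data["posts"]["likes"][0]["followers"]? 9924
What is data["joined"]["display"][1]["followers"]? 942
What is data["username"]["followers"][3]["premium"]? True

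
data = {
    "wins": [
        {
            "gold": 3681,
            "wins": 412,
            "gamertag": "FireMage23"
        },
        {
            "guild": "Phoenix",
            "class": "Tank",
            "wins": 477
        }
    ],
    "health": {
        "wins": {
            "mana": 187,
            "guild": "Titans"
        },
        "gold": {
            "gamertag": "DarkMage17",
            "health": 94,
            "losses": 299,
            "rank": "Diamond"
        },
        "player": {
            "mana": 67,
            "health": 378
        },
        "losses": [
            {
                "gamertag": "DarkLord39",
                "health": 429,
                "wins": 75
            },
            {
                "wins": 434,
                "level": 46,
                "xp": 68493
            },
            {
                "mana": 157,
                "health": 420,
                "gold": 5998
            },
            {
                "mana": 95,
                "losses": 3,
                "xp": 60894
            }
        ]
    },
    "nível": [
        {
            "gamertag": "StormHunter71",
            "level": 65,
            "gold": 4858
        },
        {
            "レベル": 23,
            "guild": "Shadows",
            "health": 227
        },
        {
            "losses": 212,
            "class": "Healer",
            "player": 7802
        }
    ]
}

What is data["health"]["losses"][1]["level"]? 46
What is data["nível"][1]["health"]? 227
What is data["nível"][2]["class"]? "Healer"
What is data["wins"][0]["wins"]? 412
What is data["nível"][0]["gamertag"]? "StormHunter71"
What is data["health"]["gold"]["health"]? 94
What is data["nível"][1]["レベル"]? 23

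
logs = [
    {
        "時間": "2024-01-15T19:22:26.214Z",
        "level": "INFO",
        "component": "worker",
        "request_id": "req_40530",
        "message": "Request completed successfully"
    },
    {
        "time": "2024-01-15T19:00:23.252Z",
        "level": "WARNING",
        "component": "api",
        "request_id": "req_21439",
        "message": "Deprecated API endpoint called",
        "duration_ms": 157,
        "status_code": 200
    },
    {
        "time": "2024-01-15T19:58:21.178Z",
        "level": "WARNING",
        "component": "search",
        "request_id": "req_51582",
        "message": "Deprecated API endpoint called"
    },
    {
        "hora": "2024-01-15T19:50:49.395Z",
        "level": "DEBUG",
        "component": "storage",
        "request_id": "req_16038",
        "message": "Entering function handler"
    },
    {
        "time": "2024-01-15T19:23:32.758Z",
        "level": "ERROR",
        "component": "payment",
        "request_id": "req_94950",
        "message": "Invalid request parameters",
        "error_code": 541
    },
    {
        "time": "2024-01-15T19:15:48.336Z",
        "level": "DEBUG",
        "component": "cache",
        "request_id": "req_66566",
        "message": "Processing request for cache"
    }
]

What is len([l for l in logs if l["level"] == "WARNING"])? 2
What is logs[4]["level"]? "ERROR"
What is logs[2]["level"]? "WARNING"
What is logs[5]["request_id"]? "req_66566"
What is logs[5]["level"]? "DEBUG"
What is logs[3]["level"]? "DEBUG"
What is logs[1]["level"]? "WARNING"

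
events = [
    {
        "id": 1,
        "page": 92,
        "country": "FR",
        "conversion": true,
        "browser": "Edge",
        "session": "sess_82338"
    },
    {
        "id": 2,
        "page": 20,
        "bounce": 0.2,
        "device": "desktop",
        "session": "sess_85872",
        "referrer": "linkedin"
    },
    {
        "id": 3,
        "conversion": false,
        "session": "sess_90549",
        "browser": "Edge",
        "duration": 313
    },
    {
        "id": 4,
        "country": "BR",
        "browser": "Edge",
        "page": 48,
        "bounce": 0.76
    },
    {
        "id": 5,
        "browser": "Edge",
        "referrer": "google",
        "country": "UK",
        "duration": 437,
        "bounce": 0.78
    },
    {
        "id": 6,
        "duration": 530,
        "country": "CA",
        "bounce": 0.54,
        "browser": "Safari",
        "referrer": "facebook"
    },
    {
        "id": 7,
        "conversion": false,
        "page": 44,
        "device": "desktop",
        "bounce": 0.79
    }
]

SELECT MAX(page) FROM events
92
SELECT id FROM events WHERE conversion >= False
[1, 3, 7]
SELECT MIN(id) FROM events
1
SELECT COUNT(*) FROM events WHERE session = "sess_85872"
1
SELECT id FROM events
[1, 2, 3, 4, 5, 6, 7]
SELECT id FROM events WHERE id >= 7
[7]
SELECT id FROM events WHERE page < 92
[2, 4, 7]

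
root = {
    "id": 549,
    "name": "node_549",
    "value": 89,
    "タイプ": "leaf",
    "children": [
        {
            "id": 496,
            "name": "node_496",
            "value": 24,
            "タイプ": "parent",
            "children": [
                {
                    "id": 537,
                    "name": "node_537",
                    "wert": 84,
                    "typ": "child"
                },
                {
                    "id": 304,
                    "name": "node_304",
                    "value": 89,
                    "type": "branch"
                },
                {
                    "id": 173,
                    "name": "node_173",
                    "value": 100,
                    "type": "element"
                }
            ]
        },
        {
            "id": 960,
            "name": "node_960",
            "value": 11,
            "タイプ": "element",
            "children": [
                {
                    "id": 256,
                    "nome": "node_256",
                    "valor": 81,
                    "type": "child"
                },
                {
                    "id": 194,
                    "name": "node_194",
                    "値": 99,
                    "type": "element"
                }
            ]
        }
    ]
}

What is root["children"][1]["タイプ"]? "element"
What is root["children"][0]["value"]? 24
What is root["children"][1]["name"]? "node_960"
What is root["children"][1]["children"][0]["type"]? "child"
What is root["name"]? "node_549"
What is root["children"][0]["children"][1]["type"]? "branch"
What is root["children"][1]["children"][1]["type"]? "element"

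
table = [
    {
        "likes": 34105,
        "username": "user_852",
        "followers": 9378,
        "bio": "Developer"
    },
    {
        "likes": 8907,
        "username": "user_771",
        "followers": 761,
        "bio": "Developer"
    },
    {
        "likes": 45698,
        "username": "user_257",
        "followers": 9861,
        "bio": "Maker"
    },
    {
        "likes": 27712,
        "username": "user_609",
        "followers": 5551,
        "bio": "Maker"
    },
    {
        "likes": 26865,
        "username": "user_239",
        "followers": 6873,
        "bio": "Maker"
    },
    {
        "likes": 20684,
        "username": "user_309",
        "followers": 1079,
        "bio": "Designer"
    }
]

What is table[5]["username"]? "user_309"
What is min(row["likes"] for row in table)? 8907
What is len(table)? 6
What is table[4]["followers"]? 6873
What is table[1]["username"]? "user_771"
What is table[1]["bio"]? "Developer"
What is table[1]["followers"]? 761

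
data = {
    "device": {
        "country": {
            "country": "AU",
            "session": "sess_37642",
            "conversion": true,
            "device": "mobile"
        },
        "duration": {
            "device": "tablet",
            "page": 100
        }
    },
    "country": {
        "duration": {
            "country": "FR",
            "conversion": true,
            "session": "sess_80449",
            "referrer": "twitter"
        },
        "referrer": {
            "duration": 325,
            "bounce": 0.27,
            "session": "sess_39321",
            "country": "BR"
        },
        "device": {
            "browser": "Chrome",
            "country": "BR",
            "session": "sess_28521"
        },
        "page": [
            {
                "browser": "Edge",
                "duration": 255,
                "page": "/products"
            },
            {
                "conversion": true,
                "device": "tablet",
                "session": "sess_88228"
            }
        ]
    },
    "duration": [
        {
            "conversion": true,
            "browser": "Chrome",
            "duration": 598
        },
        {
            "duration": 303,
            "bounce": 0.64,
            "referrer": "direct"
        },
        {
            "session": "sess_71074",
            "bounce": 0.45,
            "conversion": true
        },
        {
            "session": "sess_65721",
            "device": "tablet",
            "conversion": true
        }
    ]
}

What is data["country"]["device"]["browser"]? "Chrome"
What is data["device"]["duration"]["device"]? "tablet"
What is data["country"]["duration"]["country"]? "FR"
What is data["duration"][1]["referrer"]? "direct"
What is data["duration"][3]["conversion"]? True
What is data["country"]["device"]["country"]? "BR"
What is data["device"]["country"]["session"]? "sess_37642"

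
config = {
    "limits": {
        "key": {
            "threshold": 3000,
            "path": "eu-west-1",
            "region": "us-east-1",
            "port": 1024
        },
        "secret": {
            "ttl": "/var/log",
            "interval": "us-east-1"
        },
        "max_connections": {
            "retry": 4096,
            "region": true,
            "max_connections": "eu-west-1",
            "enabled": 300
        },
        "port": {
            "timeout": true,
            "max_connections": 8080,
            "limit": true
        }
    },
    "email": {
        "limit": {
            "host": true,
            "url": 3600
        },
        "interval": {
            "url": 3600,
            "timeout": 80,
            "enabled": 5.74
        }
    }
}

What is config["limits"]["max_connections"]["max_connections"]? "eu-west-1"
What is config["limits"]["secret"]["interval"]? "us-east-1"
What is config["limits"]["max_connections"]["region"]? True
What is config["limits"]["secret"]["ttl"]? "/var/log"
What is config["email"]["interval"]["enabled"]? 5.74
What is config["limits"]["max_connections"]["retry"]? 4096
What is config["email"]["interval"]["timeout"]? 80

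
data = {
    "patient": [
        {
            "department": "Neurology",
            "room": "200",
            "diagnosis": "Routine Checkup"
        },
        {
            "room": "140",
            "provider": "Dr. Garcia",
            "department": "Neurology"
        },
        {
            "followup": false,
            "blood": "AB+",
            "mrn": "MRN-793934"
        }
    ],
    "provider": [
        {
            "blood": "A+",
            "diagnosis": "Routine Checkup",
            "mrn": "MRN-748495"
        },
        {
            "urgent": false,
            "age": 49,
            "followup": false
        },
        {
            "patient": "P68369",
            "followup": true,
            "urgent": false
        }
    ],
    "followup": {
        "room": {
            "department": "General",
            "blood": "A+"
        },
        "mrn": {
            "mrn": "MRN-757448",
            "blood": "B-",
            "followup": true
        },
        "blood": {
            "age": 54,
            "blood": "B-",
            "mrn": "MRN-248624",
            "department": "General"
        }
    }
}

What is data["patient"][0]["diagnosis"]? "Routine Checkup"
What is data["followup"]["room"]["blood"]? "A+"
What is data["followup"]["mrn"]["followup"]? True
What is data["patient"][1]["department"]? "Neurology"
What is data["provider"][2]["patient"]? "P68369"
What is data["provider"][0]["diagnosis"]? "Routine Checkup"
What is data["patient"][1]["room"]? "140"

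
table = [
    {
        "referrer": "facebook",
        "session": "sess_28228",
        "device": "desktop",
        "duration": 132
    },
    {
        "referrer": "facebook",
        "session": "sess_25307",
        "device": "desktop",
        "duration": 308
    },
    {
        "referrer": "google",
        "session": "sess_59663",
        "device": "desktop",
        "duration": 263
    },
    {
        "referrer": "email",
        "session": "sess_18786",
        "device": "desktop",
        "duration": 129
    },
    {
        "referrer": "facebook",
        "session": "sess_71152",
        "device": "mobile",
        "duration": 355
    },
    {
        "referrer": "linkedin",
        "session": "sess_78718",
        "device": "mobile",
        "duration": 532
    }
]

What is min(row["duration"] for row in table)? 129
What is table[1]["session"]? "sess_25307"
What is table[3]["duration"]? 129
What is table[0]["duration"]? 132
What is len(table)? 6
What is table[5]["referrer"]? "linkedin"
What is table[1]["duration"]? 308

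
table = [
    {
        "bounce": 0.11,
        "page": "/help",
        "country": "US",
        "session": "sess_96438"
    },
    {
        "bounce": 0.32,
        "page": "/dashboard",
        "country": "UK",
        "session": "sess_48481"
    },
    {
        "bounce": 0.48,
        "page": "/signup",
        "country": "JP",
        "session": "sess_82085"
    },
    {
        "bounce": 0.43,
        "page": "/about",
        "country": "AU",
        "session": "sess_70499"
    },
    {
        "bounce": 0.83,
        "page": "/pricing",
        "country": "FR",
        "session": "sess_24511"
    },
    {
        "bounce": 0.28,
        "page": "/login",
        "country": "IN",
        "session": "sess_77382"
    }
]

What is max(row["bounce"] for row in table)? 0.83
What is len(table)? 6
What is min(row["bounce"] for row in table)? 0.11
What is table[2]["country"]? "JP"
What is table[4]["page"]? "/pricing"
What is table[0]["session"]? "sess_96438"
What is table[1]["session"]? "sess_48481"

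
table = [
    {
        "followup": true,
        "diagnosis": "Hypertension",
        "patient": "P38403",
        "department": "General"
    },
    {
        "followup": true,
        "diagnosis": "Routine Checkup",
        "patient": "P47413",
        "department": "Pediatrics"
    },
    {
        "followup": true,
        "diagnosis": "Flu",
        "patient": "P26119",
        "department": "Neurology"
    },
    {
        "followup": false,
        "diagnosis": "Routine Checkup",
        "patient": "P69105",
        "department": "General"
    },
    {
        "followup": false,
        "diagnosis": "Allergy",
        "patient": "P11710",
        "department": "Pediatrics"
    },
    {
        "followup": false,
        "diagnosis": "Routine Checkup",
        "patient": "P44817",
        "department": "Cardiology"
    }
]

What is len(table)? 6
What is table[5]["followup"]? False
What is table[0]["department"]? "General"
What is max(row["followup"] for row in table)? True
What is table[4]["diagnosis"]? "Allergy"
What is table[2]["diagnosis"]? "Flu"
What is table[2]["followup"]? True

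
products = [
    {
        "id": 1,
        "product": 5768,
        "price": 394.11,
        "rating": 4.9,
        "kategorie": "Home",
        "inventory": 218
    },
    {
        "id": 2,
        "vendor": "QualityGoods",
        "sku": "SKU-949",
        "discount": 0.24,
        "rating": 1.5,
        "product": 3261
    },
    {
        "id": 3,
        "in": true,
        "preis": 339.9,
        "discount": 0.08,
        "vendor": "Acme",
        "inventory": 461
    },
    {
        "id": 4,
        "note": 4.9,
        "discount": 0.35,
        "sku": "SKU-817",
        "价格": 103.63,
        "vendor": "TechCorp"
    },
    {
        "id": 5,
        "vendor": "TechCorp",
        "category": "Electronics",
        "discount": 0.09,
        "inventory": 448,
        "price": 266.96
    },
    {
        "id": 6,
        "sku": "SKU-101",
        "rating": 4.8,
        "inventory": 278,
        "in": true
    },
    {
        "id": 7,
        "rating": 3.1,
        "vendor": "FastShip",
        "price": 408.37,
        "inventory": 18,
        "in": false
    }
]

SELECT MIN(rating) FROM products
1.5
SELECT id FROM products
[1, 2, 3, 4, 5, 6, 7]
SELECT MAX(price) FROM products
408.37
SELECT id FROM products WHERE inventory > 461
[]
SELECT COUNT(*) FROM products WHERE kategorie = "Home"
1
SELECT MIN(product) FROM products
3261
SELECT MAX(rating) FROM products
4.9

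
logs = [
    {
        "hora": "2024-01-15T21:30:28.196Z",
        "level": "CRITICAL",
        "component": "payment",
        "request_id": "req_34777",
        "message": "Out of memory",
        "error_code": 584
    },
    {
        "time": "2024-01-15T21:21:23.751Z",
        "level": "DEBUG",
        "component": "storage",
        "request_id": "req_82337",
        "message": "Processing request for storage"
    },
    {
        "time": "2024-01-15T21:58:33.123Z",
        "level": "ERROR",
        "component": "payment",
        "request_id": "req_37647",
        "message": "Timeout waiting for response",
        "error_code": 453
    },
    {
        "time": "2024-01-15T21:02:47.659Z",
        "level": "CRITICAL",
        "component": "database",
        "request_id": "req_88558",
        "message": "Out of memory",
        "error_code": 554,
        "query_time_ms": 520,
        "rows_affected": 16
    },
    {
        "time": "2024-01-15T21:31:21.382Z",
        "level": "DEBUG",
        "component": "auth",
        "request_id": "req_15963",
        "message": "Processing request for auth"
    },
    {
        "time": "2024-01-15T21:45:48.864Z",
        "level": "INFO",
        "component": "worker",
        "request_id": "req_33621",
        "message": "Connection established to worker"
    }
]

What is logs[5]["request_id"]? "req_33621"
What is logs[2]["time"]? "2024-01-15T21:58:33.123Z"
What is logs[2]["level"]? "ERROR"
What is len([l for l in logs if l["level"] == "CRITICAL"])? 2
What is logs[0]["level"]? "CRITICAL"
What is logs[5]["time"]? "2024-01-15T21:45:48.864Z"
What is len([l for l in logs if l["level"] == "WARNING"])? 0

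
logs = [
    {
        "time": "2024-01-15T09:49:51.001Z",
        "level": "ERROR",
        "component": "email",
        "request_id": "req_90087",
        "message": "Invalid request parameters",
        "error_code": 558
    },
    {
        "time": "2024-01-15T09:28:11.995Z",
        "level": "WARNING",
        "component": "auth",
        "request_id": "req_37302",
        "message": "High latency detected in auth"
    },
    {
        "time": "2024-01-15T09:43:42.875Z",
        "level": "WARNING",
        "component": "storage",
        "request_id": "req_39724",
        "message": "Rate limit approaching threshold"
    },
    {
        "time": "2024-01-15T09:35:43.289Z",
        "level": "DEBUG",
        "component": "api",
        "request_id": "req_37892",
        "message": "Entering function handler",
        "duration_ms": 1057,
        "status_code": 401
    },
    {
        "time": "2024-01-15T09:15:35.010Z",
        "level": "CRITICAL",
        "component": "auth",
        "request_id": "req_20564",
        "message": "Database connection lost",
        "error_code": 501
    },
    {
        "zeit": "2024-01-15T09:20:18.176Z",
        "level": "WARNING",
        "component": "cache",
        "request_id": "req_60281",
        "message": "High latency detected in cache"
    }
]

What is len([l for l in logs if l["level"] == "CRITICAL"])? 1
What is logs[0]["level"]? "ERROR"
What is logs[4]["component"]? "auth"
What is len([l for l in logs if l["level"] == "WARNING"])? 3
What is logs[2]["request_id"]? "req_39724"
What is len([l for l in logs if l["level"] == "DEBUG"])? 1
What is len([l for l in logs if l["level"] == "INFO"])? 0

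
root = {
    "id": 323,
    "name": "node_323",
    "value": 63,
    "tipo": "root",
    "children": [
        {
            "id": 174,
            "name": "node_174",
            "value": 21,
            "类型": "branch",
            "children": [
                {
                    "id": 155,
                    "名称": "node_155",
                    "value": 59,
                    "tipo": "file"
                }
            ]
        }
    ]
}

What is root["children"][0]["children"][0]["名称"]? "node_155"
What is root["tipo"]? "root"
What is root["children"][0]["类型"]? "branch"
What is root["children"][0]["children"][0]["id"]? 155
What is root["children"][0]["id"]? 174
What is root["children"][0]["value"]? 21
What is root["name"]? "node_323"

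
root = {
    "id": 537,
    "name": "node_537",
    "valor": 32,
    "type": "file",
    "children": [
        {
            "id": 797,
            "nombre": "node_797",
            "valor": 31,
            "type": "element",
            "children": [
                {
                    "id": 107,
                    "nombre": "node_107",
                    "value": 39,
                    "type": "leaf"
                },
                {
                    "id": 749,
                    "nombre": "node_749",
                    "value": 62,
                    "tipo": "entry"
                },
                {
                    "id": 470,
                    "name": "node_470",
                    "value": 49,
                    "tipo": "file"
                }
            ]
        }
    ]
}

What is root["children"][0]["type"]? "element"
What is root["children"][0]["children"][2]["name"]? "node_470"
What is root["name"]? "node_537"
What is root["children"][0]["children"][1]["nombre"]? "node_749"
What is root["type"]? "file"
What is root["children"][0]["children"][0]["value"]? 39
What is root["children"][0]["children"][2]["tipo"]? "file"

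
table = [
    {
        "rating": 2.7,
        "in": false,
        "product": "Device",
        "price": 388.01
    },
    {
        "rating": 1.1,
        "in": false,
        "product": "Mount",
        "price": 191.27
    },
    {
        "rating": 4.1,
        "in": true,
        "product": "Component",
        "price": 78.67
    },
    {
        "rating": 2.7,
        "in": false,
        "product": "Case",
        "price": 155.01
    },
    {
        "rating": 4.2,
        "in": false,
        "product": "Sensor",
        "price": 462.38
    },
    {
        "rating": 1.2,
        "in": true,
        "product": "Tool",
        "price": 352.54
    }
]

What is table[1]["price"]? 191.27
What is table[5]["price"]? 352.54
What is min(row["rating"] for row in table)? 1.1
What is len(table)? 6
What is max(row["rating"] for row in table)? 4.2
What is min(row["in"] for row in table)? False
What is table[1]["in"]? False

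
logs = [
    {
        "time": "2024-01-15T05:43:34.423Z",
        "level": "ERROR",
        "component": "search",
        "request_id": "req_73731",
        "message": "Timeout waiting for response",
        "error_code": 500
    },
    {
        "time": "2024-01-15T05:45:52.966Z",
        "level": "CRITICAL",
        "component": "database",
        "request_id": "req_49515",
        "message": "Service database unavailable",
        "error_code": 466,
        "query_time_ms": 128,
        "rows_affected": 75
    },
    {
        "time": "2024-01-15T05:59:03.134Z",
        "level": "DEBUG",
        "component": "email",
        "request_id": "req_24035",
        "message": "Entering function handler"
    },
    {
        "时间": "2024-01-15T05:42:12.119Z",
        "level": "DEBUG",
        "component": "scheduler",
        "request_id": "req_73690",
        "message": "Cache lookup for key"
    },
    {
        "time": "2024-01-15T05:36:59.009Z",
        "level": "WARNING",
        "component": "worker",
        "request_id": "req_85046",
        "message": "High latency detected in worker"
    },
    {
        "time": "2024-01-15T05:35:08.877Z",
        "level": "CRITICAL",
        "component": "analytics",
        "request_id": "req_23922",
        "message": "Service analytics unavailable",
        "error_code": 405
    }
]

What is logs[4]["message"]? "High latency detected in worker"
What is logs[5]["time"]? "2024-01-15T05:35:08.877Z"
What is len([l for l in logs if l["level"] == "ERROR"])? 1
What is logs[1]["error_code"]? 466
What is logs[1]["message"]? "Service database unavailable"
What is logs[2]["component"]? "email"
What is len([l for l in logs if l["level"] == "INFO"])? 0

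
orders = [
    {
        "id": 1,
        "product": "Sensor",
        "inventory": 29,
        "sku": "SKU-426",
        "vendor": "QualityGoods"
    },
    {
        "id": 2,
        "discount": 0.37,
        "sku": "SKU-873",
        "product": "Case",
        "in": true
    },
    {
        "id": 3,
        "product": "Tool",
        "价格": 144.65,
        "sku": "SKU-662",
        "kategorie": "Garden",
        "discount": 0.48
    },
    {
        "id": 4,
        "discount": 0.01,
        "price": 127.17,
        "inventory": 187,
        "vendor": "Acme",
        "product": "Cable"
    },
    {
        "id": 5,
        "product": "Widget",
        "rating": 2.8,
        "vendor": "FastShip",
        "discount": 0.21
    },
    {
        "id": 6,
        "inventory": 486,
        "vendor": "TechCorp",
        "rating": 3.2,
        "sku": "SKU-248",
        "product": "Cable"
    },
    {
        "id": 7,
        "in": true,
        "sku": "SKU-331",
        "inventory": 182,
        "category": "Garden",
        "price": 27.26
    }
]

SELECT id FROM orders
[1, 2, 3, 4, 5, 6, 7]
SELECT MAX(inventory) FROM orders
486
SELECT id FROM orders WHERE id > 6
[7]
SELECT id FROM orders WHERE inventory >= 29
[1, 4, 6, 7]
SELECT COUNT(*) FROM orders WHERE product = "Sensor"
1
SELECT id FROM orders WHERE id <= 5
[1, 2, 3, 4, 5]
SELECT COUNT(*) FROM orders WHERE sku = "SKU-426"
1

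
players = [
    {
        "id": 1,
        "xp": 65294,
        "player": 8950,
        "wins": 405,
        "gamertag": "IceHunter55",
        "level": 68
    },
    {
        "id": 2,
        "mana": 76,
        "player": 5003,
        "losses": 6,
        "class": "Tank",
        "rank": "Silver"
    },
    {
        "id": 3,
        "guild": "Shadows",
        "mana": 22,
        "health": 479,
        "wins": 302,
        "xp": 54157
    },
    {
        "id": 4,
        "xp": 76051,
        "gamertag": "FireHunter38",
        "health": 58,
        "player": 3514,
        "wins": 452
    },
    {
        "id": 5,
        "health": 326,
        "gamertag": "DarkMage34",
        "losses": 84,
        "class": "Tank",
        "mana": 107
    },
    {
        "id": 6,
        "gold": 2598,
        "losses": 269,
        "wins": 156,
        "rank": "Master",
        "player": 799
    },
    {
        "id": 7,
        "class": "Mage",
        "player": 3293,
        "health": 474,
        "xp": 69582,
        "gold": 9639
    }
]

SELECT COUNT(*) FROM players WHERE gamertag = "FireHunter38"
1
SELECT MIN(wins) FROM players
156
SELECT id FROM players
[1, 2, 3, 4, 5, 6, 7]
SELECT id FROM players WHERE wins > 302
[1, 4]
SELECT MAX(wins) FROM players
452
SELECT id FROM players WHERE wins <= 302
[3, 6]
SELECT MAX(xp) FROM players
76051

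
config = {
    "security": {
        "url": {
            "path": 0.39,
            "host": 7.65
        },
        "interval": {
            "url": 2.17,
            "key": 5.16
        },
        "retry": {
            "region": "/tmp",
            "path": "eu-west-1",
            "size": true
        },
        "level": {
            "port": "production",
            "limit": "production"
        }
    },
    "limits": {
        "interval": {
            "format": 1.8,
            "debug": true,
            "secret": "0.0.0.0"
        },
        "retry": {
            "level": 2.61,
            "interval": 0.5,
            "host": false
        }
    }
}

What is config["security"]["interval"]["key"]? 5.16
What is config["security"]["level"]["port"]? "production"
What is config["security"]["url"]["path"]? 0.39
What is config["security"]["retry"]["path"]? "eu-west-1"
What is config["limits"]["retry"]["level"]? 2.61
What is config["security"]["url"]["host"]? 7.65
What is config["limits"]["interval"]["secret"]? "0.0.0.0"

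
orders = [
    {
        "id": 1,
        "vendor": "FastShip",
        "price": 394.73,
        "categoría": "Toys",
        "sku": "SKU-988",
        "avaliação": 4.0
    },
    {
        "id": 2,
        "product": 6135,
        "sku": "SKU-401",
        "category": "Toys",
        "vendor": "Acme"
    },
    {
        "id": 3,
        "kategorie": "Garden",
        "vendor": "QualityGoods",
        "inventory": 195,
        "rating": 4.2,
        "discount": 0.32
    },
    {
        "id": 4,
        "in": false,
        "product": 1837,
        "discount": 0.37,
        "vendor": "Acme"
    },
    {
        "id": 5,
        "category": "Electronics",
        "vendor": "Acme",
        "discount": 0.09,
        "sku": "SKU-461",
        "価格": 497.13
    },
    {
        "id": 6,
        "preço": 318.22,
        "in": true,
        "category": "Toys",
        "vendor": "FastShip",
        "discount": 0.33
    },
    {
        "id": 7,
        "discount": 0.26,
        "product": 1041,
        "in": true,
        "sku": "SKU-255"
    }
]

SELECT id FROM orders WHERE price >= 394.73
[1]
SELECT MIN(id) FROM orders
1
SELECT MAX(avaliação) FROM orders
4.0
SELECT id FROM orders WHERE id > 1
[2, 3, 4, 5, 6, 7]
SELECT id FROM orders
[1, 2, 3, 4, 5, 6, 7]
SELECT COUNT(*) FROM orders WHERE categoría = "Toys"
1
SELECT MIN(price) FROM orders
394.73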